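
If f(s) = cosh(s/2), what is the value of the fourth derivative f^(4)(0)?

The coefficient of s^4 in the expansion is 1/384, so f^(4)(0) = 4! * (1/384) = 1/16.

1/16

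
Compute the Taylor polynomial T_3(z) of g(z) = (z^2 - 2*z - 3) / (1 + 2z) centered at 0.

Multiply each power in the prefactor through the base expansion.
g(0) = -3
g′(0) = 4
g′′(0) = -14
g′′′(0) = 84

14*z^3 - 7*z^2 + 4*z - 3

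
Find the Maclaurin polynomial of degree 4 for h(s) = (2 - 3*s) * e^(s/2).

Distribute the polynomial across the series and collect like powers.
h(0) = 2
h′(0) = -2
h′′(0) = -5/2
h′′′(0) = -2
h^(4)(0) = -11/8

-11*s^4/192 - s^3/3 - 5*s^2/4 - 2*s + 2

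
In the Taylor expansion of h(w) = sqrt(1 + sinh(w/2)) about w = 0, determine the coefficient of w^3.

Let u equal the inner series; expand the outer function in u and truncate.
h(0) = 1
h′(0) = 1/4
h′′(0) = -1/16
h′′′(0) = 7/64
So c_3 = h′′′(0)/3! = 7/384.

7/384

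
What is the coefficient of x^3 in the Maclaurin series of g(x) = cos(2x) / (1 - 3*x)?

21

Multiply the numerator's expansion by the denominator's geometric series.
g(0) = 1
g′(0) = 3
g′′(0) = 14
g′′′(0) = 126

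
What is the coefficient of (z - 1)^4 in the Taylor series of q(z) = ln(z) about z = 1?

-1/4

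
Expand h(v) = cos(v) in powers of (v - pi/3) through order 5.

-sqrt(3)*(v - pi/3)^5/240 + (v - pi/3)^4/48 + sqrt(3)*(v - pi/3)^3/12 - (v - pi/3)^2/4 - sqrt(3)*(v - pi/3)/2 + 1/2

Use the known series and substitute for the argument.
[(v - pi/3)^0] = 1/2;  [(v - pi/3)^1] = -sqrt(3)/2;  [(v - pi/3)^2] = -1/4;  [(v - pi/3)^3] = sqrt(3)/12;  [(v - pi/3)^4] = 1/48;  [(v - pi/3)^5] = -sqrt(3)/240.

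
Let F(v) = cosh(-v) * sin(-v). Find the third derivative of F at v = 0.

-2

Multiply the two series term by term and collect like powers.
The coefficient of v^3 in the expansion is -1/3, so F′′′(0) = 3! * (-1/3) = -2.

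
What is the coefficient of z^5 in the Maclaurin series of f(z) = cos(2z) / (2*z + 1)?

-52/3

Expand 1/(denominator) as a geometric series and multiply by the numerator's series.
f(0) = 1
f′(0) = -2
f′′(0) = 4
f′′′(0) = -24
f^(4)(0) = 208
f^(5)(0) = -2080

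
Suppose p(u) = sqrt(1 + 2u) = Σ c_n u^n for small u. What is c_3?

1/2

[u^0] = 1;  [u^1] = 1;  [u^2] = -1/2;  [u^3] = 1/2.
So c_3 = p′′′(0)/3! = 1/2.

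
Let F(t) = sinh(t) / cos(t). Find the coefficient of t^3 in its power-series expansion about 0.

2/3

Divide the numerator series by the denominator series (power-series long division).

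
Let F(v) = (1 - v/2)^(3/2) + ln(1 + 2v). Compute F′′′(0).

Expand each term separately and add.
The coefficient of v^3 in the expansion is 1027/384, so F′′′(0) = 3! * (1027/384) = 1027/64.

1027/64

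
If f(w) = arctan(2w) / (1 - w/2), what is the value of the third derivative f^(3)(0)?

-13

Write out both Maclaurin series and multiply, keeping only the needed powers.
From the series, [w^3] f = -13/6; multiply by 3! = 6 to get -13.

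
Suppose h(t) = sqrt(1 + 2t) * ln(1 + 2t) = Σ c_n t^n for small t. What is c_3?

-1/3

Multiply the two series term by term and collect like powers.
So c_3 = h′′′(0)/3! = -1/3.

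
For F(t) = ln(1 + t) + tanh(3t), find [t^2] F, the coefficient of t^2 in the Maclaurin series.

Combine the two series term by term.
F(0) = 0
F′(0) = 4
F′′(0) = -1

-1/2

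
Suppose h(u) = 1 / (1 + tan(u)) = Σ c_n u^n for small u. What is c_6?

Write 1/(1+u) = 1 - u + u^2 - u^3 + ... and substitute the series for u.
[u^0] = 1;  [u^1] = -1;  [u^2] = 1;  [u^3] = -4/3;  [u^4] = 5/3;  [u^5] = -32/15;  [u^6] = 122/45.

122/45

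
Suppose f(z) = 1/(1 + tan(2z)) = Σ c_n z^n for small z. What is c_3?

Let u equal the inner series; expand the outer function in u and truncate.
f(0) = 1
f′(0) = -2
f′′(0) = 8
f′′′(0) = -64
So c_3 = f′′′(0)/3! = -32/3.

-32/3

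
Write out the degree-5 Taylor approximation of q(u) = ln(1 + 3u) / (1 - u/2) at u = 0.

Take the Cauchy product of the two expansions.

807*u^5/20 - 33*u^4/2 + 15*u^3/2 - 3*u^2 + 3*u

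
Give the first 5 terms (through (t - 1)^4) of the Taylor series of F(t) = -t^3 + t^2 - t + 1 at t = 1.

-(t - 1)^3 - 2*(t - 1)^2 - 2*(t - 1)

[(t - 1)^0] = 0;  [(t - 1)^1] = -2;  [(t - 1)^2] = -2;  [(t - 1)^3] = -1;  [(t - 1)^4] = 0.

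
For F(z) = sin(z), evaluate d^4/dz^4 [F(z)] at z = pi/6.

The coefficient of (z - pi/6)^4 in the expansion is 1/48, so F^(4)(pi/6) = 4! * (1/48) = 1/2.

1/2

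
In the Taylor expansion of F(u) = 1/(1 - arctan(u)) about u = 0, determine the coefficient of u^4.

Compose series: expand the inner function first, then feed it into the outer expansion.
F(0) = 1
F′(0) = 1
F′′(0) = 2
F′′′(0) = 4
F^(4)(0) = 8
The Taylor polynomial is Σ F^(k)(0)/k! · u^k.

1/3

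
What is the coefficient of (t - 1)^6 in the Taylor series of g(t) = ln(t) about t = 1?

-1/6

g(1) = 0
g′(1) = 1
g′′(1) = -1
g′′′(1) = 2
g^(4)(1) = -6
g^(5)(1) = 24
g^(6)(1) = -120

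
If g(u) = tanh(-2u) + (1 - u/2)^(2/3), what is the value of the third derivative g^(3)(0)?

Expand each term separately and add.
From the series, [u^3] g = 431/162; multiply by 3! = 6 to get 431/27.

431/27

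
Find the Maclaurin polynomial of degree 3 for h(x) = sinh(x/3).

x^3/162 + x/3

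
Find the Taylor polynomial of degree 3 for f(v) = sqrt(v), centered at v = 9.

(v - 9)^3/3888 - (v - 9)^2/216 + (v - 9)/6 + 3

[(v - 9)^0] = 3;  [(v - 9)^1] = 1/6;  [(v - 9)^2] = -1/216;  [(v - 9)^3] = 1/3888.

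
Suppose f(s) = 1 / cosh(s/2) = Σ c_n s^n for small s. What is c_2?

Write the quotient as an unknown series and match coefficients against numerator = denominator · series.
f(0) = 1
f′(0) = 0
f′′(0) = -1/4

-1/8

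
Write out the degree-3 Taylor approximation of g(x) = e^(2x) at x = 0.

g(0) = 1
g′(0) = 2
g′′(0) = 4
g′′′(0) = 8
Then c_k = g^(k)(0)/k! gives each Taylor coefficient.

4*x^3/3 + 2*x^2 + 2*x + 1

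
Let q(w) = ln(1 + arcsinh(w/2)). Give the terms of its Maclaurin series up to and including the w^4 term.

-w^4/192 + w^3/48 - w^2/8 + w/2

Plug the Maclaurin series of the inner function into that of the outer and collect terms.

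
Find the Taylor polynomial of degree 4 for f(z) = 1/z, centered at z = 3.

[(z - 3)^0] = 1/3;  [(z - 3)^1] = -1/9;  [(z - 3)^2] = 1/27;  [(z - 3)^3] = -1/81;  [(z - 3)^4] = 1/243.

(z - 3)^4/243 - (z - 3)^3/81 + (z - 3)^2/27 - (z - 3)/9 + 1/3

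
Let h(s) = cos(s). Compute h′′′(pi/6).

1/2

Apply the Taylor formula c_k = f^(k)(a)/k!.
From the series, [(s - pi/6)^3] h = 1/12; multiply by 3! = 6 to get 1/2.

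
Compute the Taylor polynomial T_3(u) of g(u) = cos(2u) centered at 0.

Differentiate repeatedly and evaluate at the center.
g(0) = 1
g′(0) = 0
g′′(0) = -4
g′′′(0) = 0
Then c_k = g^(k)(0)/k! gives each Taylor coefficient.

1 - 2*u^2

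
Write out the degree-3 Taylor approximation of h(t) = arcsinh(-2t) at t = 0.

4*t^3/3 - 2*t

h(0) = 0
h′(0) = -2
h′′(0) = 0
h′′′(0) = 8
The Taylor polynomial is Σ h^(k)(0)/k! · t^k.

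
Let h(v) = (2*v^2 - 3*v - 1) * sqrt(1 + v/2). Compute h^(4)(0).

-513/256

Distribute the polynomial across the series and collect like powers.
The coefficient of v^4 in the expansion is -171/2048, so h^(4)(0) = 4! * (-171/2048) = -513/256.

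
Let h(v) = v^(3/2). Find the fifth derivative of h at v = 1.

Compute the successive derivatives at the expansion point and divide by k!.
The coefficient of (v - 1)^5 in the expansion is -3/256, so h^(5)(1) = 5! * (-3/256) = -45/32.

-45/32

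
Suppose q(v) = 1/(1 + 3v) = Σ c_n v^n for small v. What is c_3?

Use the known series and substitute for the argument.

-27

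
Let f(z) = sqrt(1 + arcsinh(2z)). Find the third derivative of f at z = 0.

Compose series: expand the inner function first, then feed it into the outer expansion.
From the series, [z^3] f = -1/6; multiply by 3! = 6 to get -1.

-1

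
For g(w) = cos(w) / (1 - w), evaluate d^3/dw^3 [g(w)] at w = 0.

Use 1/(1 - r) = Σ r^k on the denominator, then take the Cauchy product.
From the series, [w^3] g = 1/2; multiply by 3! = 6 to get 3.

3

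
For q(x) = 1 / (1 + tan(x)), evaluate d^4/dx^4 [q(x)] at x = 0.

Use the geometric series for the reciprocal, then substitute.
From the series, [x^4] q = 5/3; multiply by 4! = 24 to get 40.

40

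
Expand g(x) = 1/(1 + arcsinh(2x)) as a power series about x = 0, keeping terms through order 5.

-92*x^5/5 + 32*x^4/3 - 20*x^3/3 + 4*x^2 - 2*x + 1

Let u equal the inner series; expand the outer function in u and truncate.
g(0) = 1
g′(0) = -2
g′′(0) = 8
g′′′(0) = -40
g^(4)(0) = 256
g^(5)(0) = -2208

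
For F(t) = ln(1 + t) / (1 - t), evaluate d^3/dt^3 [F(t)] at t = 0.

5

Multiply the numerator's expansion by the denominator's geometric series.
From the series, [t^3] F = 5/6; multiply by 3! = 6 to get 5.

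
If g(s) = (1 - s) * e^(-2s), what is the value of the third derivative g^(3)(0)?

-20

Multiply each power in the prefactor through the base expansion.
The coefficient of s^3 in the expansion is -10/3, so g′′′(0) = 3! * (-10/3) = -20.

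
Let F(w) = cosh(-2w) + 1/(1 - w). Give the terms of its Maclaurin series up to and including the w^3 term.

w^3 + 3*w^2 + w + 2

Combine the two series term by term.
F(0) = 2
F′(0) = 1
F′′(0) = 6
F′′′(0) = 6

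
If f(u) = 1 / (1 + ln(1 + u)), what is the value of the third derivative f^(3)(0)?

Expand as Σ (-1)^k u^k with u equal to the inner function's series.
The coefficient of u^3 in the expansion is -7/3, so f′′′(0) = 3! * (-7/3) = -14.

-14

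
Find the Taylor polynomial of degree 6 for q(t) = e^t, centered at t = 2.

(t - 2)^6*e^(2)/720 + (t - 2)^5*e^(2)/120 + (t - 2)^4*e^(2)/24 + (t - 2)^3*e^(2)/6 + (t - 2)^2*e^(2)/2 + (t - 2)*e^(2) + e^(2)

Apply the Taylor formula c_k = f^(k)(a)/k!.
q(2) = e^(2)
q′(2) = e^(2)
q′′(2) = e^(2)
q′′′(2) = e^(2)
q^(4)(2) = e^(2)
q^(5)(2) = e^(2)
q^(6)(2) = e^(2)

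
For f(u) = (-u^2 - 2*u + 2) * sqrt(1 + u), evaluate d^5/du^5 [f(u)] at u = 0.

135/16

Shift and add copies of the series according to the polynomial's terms.
From the series, [u^5] f = 9/128; multiply by 5! = 120 to get 135/16.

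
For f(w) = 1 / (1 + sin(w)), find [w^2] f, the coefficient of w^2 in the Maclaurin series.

Write 1/(1+u) = 1 - u + u^2 - u^3 + ... and substitute the series for u.
So c_2 = f′′(0)/2! = 1.

1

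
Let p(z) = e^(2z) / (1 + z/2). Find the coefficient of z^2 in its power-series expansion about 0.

Take the Cauchy product of the two expansions.
[z^0] = 1;  [z^1] = 3/2;  [z^2] = 5/4.

5/4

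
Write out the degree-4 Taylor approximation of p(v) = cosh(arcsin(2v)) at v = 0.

Compose series: expand the inner function first, then feed it into the outer expansion.
[v^0] = 1;  [v^1] = 0;  [v^2] = 2;  [v^3] = 0;  [v^4] = 10/3.

10*v^4/3 + 2*v^2 + 1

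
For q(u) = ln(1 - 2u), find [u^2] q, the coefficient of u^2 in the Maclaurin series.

-2

q(0) = 0
q′(0) = -2
q′′(0) = -4
Then c_k = q^(k)(0)/k! gives each Taylor coefficient.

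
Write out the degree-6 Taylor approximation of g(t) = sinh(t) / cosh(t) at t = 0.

Divide the numerator series by the denominator series (power-series long division).
[t^0] = 0;  [t^1] = 1;  [t^2] = 0;  [t^3] = -1/3;  [t^4] = 0;  [t^5] = 2/15;  [t^6] = 0.

2*t^5/15 - t^3/3 + t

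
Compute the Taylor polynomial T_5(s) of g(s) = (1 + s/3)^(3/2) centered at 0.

g(0) = 1
g′(0) = 1/2
g′′(0) = 1/12
g′′′(0) = -1/72
g^(4)(0) = 1/144
g^(5)(0) = -5/864

-s^5/20736 + s^4/3456 - s^3/432 + s^2/24 + s/2 + 1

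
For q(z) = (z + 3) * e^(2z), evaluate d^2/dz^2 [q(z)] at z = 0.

16

Shift and add copies of the series according to the polynomial's terms.
From the series, [z^2] q = 8; multiply by 2! = 2 to get 16.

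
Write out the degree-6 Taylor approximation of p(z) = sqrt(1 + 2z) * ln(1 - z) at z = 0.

Multiply the two series term by term and collect like powers.

-233*z^6/240 + 11*z^5/120 - 5*z^4/6 - z^3/3 - 3*z^2/2 - z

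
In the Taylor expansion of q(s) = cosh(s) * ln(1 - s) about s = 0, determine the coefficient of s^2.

Write out both Maclaurin series and multiply, keeping only the needed powers.

-1/2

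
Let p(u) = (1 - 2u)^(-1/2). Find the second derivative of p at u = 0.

Use the known series and substitute for the argument.
The coefficient of u^2 in the expansion is 3/2, so p′′(0) = 2! * (3/2) = 3.

3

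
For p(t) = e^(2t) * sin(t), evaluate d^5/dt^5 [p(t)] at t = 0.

Write out both Maclaurin series and multiply, keeping only the needed powers.
The coefficient of t^5 in the expansion is 41/120, so p^(5)(0) = 5! * (41/120) = 41.

41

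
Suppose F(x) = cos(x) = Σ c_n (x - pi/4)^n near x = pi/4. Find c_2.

-sqrt(2)/4

Apply the Taylor formula c_k = f^(k)(a)/k!.
[(x - pi/4)^0] = sqrt(2)/2;  [(x - pi/4)^1] = -sqrt(2)/2;  [(x - pi/4)^2] = -sqrt(2)/4.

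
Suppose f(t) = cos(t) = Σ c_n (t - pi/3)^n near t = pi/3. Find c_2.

-1/4

Use the known series and substitute for the argument.
f(pi/3) = 1/2
f′(pi/3) = -sqrt(3)/2
f′′(pi/3) = -1/2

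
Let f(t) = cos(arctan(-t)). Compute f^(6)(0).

-225

Compose series: expand the inner function first, then feed it into the outer expansion.
The coefficient of t^6 in the expansion is -5/16, so f^(6)(0) = 6! * (-5/16) = -225.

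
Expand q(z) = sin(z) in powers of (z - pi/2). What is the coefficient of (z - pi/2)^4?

1/24

q(pi/2) = 1
q′(pi/2) = 0
q′′(pi/2) = -1
q′′′(pi/2) = 0
q^(4)(pi/2) = 1
So c_4 = q^(4)(pi/2)/4! = 1/24.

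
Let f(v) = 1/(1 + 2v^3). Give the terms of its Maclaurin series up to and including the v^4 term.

1 - 2*v^3

Differentiate repeatedly and evaluate at the center.
f(0) = 1
f′(0) = 0
f′′(0) = 0
f′′′(0) = -12
f^(4)(0) = 0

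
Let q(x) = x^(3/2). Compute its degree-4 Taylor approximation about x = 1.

3*(x - 1)^4/128 - (x - 1)^3/16 + 3*(x - 1)^2/8 + 3*(x - 1)/2 + 1

q(1) = 1
q′(1) = 3/2
q′′(1) = 3/4
q′′′(1) = -3/8
q^(4)(1) = 9/16
The Taylor polynomial is Σ q^(k)(1)/k! · (x - 1)^k.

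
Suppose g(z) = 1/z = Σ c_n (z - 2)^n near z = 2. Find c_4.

g(2) = 1/2
g′(2) = -1/4
g′′(2) = 1/4
g′′′(2) = -3/8
g^(4)(2) = 3/4
So c_4 = g^(4)(2)/4! = 1/32.

1/32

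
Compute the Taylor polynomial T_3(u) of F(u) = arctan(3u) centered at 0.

-9*u^3 + 3*u

Use the known series and substitute for the argument.
F(0) = 0
F′(0) = 3
F′′(0) = 0
F′′′(0) = -54
The Taylor polynomial is Σ F^(k)(0)/k! · u^k.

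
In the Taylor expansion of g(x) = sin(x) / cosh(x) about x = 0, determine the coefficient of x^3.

-2/3

Write the quotient as an unknown series and match coefficients against numerator = denominator · series.
g(0) = 0
g′(0) = 1
g′′(0) = 0
g′′′(0) = -4
So c_3 = g′′′(0)/3! = -2/3.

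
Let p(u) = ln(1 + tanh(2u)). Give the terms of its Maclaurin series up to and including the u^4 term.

4*u^4/3 - 2*u^2 + 2*u

Plug the Maclaurin series of the inner function into that of the outer and collect terms.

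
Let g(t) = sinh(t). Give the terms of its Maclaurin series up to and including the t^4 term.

t^3/6 + t

[t^0] = 0;  [t^1] = 1;  [t^2] = 0;  [t^3] = 1/6;  [t^4] = 0.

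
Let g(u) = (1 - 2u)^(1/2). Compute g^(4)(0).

Compute the successive derivatives at the expansion point and divide by k!.
The coefficient of u^4 in the expansion is -5/8, so g^(4)(0) = 4! * (-5/8) = -15.

-15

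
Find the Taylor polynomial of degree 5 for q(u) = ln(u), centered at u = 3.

q(3) = ln(3)
q′(3) = 1/3
q′′(3) = -1/9
q′′′(3) = 2/27
q^(4)(3) = -2/27
q^(5)(3) = 8/81
Then c_k = q^(k)(3)/k! gives each Taylor coefficient.

(u - 3)^5/1215 - (u - 3)^4/324 + (u - 3)^3/81 - (u - 3)^2/18 + (u - 3)/3 + ln(3)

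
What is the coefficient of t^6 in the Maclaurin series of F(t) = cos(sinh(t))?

Let u equal the inner series; expand the outer function in u and truncate.
F(0) = 1
F′(0) = 0
F′′(0) = -1
F′′′(0) = 0
F^(4)(0) = -3
F^(5)(0) = 0
F^(6)(0) = 3
So c_6 = F^(6)(0)/6! = 1/240.

1/240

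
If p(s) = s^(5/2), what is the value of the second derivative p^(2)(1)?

15/4

The coefficient of (s - 1)^2 in the expansion is 15/8, so p′′(1) = 2! * (15/8) = 15/4.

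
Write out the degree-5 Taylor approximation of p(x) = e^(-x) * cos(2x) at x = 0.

-41*x^5/120 - 7*x^4/24 + 11*x^3/6 - 3*x^2/2 - x + 1

Expand each factor separately, then convolve coefficients.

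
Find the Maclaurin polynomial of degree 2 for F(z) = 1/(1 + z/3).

F(0) = 1
F′(0) = -1/3
F′′(0) = 2/9
Dividing each by k! gives the coefficients c_0, ..., c_2.

z^2/9 - z/3 + 1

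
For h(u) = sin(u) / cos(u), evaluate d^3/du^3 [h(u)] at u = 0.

2

Divide the numerator series by the denominator series (power-series long division).
The coefficient of u^3 in the expansion is 1/3, so h′′′(0) = 3! * (1/3) = 2.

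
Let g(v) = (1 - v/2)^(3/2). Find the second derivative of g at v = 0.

3/16

From the series, [v^2] g = 3/32; multiply by 2! = 2 to get 3/16.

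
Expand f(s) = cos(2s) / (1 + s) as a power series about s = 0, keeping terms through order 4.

Take the Cauchy product of the two expansions.

-s^4/3 + s^3 - s^2 - s + 1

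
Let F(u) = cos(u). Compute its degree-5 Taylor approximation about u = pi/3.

-sqrt(3)*(u - pi/3)^5/240 + (u - pi/3)^4/48 + sqrt(3)*(u - pi/3)^3/12 - (u - pi/3)^2/4 - sqrt(3)*(u - pi/3)/2 + 1/2

F(pi/3) = 1/2
F′(pi/3) = -sqrt(3)/2
F′′(pi/3) = -1/2
F′′′(pi/3) = sqrt(3)/2
F^(4)(pi/3) = 1/2
F^(5)(pi/3) = -sqrt(3)/2
Dividing each by k! gives the coefficients c_0, ..., c_5.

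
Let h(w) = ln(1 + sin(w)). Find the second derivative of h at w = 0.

-1

Compose series: expand the inner function first, then feed it into the outer expansion.
From the series, [w^2] h = -1/2; multiply by 2! = 2 to get -1.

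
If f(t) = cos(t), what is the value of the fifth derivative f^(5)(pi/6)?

The coefficient of (t - pi/6)^5 in the expansion is -1/240, so f^(5)(pi/6) = 5! * (-1/240) = -1/2.

-1/2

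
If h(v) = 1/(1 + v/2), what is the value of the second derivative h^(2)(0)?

1/2

From the series, [v^2] h = 1/4; multiply by 2! = 2 to get 1/2.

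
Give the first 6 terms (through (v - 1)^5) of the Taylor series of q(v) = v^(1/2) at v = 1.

7*(v - 1)^5/256 - 5*(v - 1)^4/128 + (v - 1)^3/16 - (v - 1)^2/8 + (v - 1)/2 + 1

[(v - 1)^0] = 1;  [(v - 1)^1] = 1/2;  [(v - 1)^2] = -1/8;  [(v - 1)^3] = 1/16;  [(v - 1)^4] = -5/128;  [(v - 1)^5] = 7/256.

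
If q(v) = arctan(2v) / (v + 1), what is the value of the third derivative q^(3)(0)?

-4

Expand 1/(denominator) as a geometric series and multiply by the numerator's series.
From the series, [v^3] q = -2/3; multiply by 3! = 6 to get -4.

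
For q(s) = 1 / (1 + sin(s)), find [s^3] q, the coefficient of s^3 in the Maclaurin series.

Write 1/(1+u) = 1 - u + u^2 - u^3 + ... and substitute the series for u.
q(0) = 1
q′(0) = -1
q′′(0) = 2
q′′′(0) = -5

-5/6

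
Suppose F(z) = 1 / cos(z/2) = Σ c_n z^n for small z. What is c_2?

Divide the numerator series by the denominator series (power-series long division).
[z^0] = 1;  [z^1] = 0;  [z^2] = 1/8.

1/8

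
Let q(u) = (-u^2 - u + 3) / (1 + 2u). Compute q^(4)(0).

1248

Shift and add copies of the series according to the polynomial's terms.
From the series, [u^4] q = 52; multiply by 4! = 24 to get 1248.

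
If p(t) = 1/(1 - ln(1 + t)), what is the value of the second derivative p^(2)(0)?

1

Substitute the inner expansion into the outer series and collect powers.
From the series, [t^2] p = 1/2; multiply by 2! = 2 to get 1.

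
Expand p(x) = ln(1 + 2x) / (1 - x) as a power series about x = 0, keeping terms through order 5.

76*x^5/15 - 4*x^4/3 + 8*x^3/3 + 2*x

Write out both Maclaurin series and multiply, keeping only the needed powers.
[x^0] = 0;  [x^1] = 2;  [x^2] = 0;  [x^3] = 8/3;  [x^4] = -4/3;  [x^5] = 76/15.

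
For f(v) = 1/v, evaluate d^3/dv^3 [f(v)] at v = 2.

From the series, [(v - 2)^3] f = -1/16; multiply by 3! = 6 to get -3/8.

-3/8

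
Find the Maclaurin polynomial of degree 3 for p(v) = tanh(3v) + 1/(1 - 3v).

Combine the two series term by term.
[v^0] = 1;  [v^1] = 6;  [v^2] = 9;  [v^3] = 18.

18*v^3 + 9*v^2 + 6*v + 1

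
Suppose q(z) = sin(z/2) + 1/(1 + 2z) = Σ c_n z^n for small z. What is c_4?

16

Combine the two series term by term.
[z^0] = 1;  [z^1] = -3/2;  [z^2] = 4;  [z^3] = -385/48;  [z^4] = 16.
So c_4 = q^(4)(0)/4! = 16.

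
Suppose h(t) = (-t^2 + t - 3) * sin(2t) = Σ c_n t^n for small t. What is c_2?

Shift and add copies of the series according to the polynomial's terms.
h(0) = 0
h′(0) = -6
h′′(0) = 4
So c_2 = h′′(0)/2! = 2.

2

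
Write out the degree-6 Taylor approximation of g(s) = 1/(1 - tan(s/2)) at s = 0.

Substitute the inner expansion into the outer series and collect powers.
g(0) = 1
g′(0) = 1/2
g′′(0) = 1/2
g′′′(0) = 1
g^(4)(0) = 5/2
g^(5)(0) = 8
g^(6)(0) = 61/2

61*s^6/1440 + s^5/15 + 5*s^4/48 + s^3/6 + s^2/4 + s/2 + 1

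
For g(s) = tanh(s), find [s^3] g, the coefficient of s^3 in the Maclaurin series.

-1/3

[s^0] = 0;  [s^1] = 1;  [s^2] = 0;  [s^3] = -1/3.
So c_3 = g′′′(0)/3! = -1/3.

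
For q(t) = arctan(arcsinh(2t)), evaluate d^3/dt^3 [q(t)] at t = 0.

-24

Compose series: expand the inner function first, then feed it into the outer expansion.
The coefficient of t^3 in the expansion is -4, so q′′′(0) = 3! * (-4) = -24.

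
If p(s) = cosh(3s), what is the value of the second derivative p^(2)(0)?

From the series, [s^2] p = 9/2; multiply by 2! = 2 to get 9.

9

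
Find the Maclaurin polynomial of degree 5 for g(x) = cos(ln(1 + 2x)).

32*x^5/3 - 20*x^4/3 + 4*x^3 - 2*x^2 + 1

Let u equal the inner series; expand the outer function in u and truncate.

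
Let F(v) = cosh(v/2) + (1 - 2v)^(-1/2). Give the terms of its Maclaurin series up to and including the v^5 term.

63*v^5/8 + 1681*v^4/384 + 5*v^3/2 + 13*v^2/8 + v + 2

Add the two expansions coefficient-wise.
[v^0] = 2;  [v^1] = 1;  [v^2] = 13/8;  [v^3] = 5/2;  [v^4] = 1681/384;  [v^5] = 63/8.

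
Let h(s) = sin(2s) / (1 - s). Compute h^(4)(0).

Expand each factor separately, then convolve coefficients.
The coefficient of s^4 in the expansion is 2/3, so h^(4)(0) = 4! * (2/3) = 16.

16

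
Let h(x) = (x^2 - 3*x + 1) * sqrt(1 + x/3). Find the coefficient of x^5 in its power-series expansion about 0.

Multiply each power in the prefactor through the base expansion.
[x^0] = 1;  [x^1] = -17/6;  [x^2] = 35/72;  [x^3] = 91/432;  [x^4] = -221/10368;  [x^5] = 241/62208.

241/62208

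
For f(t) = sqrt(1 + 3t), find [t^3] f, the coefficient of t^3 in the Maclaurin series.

f(0) = 1
f′(0) = 3/2
f′′(0) = -9/4
f′′′(0) = 81/8
So c_3 = f′′′(0)/3! = 27/16.

27/16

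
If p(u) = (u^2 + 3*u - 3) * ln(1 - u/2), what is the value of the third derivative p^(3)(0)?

Multiply each power in the prefactor through the base expansion.
The coefficient of u^3 in the expansion is -3/4, so p′′′(0) = 3! * (-3/4) = -9/2.

-9/2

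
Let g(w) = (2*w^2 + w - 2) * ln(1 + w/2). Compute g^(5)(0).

53/8

Multiply each power in the prefactor through the base expansion.
The coefficient of w^5 in the expansion is 53/960, so g^(5)(0) = 5! * (53/960) = 53/8.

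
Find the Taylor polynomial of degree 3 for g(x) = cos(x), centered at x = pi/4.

sqrt(2)*(x - pi/4)^3/12 - sqrt(2)*(x - pi/4)^2/4 - sqrt(2)*(x - pi/4)/2 + sqrt(2)/2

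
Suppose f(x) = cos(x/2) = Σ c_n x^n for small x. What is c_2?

Use the known series and substitute for the argument.
[x^0] = 1;  [x^1] = 0;  [x^2] = -1/8.

-1/8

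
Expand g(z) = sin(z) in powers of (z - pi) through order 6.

-(z - pi)^5/120 + (z - pi)^3/6 - (z - pi)

g(pi) = 0
g′(pi) = -1
g′′(pi) = 0
g′′′(pi) = 1
g^(4)(pi) = 0
g^(5)(pi) = -1
g^(6)(pi) = 0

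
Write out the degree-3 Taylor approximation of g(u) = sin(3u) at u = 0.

g(0) = 0
g′(0) = 3
g′′(0) = 0
g′′′(0) = -27

-9*u^3/2 + 3*u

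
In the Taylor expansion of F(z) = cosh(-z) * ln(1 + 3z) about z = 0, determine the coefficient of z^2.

-9/2

Write out both Maclaurin series and multiply, keeping only the needed powers.
F(0) = 0
F′(0) = 3
F′′(0) = -9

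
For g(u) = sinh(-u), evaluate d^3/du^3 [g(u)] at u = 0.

-1

From the series, [u^3] g = -1/6; multiply by 3! = 6 to get -1.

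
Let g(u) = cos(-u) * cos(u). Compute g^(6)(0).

Expand each factor separately, then convolve coefficients.
From the series, [u^6] g = -2/45; multiply by 6! = 720 to get -32.

-32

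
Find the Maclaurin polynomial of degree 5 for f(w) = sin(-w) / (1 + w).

-101*w^5/120 + 5*w^4/6 - 5*w^3/6 + w^2 - w

Write out both Maclaurin series and multiply, keeping only the needed powers.
f(0) = 0
f′(0) = -1
f′′(0) = 2
f′′′(0) = -5
f^(4)(0) = 20
f^(5)(0) = -101
Dividing each by k! gives the coefficients c_0, ..., c_5.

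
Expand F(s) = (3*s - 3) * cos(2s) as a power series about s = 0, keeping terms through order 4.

Distribute the polynomial across the series and collect like powers.
F(0) = -3
F′(0) = 3
F′′(0) = 12
F′′′(0) = -36
F^(4)(0) = -48
Then c_k = F^(k)(0)/k! gives each Taylor coefficient.

-2*s^4 - 6*s^3 + 6*s^2 + 3*s - 3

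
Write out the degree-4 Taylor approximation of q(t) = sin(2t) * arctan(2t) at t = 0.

-8*t^4 + 4*t^2

Write out both Maclaurin series and multiply, keeping only the needed powers.
q(0) = 0
q′(0) = 0
q′′(0) = 8
q′′′(0) = 0
q^(4)(0) = -192
The Taylor polynomial is Σ q^(k)(0)/k! · t^k.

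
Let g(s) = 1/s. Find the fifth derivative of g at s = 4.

Apply the Taylor formula c_k = f^(k)(a)/k!.
The coefficient of (s - 4)^5 in the expansion is -1/4096, so g^(5)(4) = 5! * (-1/4096) = -15/512.

-15/512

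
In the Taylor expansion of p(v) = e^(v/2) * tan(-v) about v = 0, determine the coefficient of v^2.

Write out both Maclaurin series and multiply, keeping only the needed powers.
p(0) = 0
p′(0) = -1
p′′(0) = -1
So c_2 = p′′(0)/2! = -1/2.

-1/2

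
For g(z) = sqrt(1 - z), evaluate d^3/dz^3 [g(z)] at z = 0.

Compute the successive derivatives at the expansion point and divide by k!.
The coefficient of z^3 in the expansion is -1/16, so g′′′(0) = 3! * (-1/16) = -3/8.

-3/8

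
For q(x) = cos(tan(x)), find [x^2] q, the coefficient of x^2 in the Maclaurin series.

Plug the Maclaurin series of the inner function into that of the outer and collect terms.
So c_2 = q′′(0)/2! = -1/2.

-1/2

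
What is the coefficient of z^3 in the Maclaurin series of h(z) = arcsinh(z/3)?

c_3 = h′′′(0)/3! = -1/162.

-1/162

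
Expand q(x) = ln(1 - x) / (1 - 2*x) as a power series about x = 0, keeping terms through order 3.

Use 1/(1 - r) = Σ r^k on the denominator, then take the Cauchy product.
[x^0] = 0;  [x^1] = -1;  [x^2] = -5/2;  [x^3] = -16/3.

-16*x^3/3 - 5*x^2/2 - x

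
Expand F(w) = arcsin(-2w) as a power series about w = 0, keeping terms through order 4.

Differentiate repeatedly and evaluate at the center.

-4*w^3/3 - 2*w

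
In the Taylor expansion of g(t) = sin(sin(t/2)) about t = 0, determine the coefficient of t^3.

Let u equal the inner series; expand the outer function in u and truncate.
g(0) = 0
g′(0) = 1/2
g′′(0) = 0
g′′′(0) = -1/4
So c_3 = g′′′(0)/3! = -1/24.

-1/24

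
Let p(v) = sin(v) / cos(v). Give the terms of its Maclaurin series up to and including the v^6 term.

Divide the numerator series by the denominator series (power-series long division).
p(0) = 0
p′(0) = 1
p′′(0) = 0
p′′′(0) = 2
p^(4)(0) = 0
p^(5)(0) = 16
p^(6)(0) = 0
Dividing each by k! gives the coefficients c_0, ..., c_6.

2*v^5/15 + v^3/3 + v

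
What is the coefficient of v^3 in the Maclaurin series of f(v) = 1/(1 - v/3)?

f(0) = 1
f′(0) = 1/3
f′′(0) = 2/9
f′′′(0) = 2/9
Dividing each by k! gives the coefficients c_0, ..., c_3.

1/27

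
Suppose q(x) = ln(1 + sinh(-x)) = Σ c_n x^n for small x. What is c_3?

Plug the Maclaurin series of the inner function into that of the outer and collect terms.

-1/2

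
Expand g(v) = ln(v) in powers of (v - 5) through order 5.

(v - 5)^5/15625 - (v - 5)^4/2500 + (v - 5)^3/375 - (v - 5)^2/50 + (v - 5)/5 + ln(5)

g(5) = ln(5)
g′(5) = 1/5
g′′(5) = -1/25
g′′′(5) = 2/125
g^(4)(5) = -6/625
g^(5)(5) = 24/3125
Then c_k = g^(k)(5)/k! gives each Taylor coefficient.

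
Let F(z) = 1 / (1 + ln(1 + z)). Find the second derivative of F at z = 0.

Write 1/(1+u) = 1 - u + u^2 - u^3 + ... and substitute the series for u.
From the series, [z^2] F = 3/2; multiply by 2! = 2 to get 3.

3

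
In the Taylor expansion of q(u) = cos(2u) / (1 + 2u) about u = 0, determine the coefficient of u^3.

Write out both Maclaurin series and multiply, keeping only the needed powers.
[u^0] = 1;  [u^1] = -2;  [u^2] = 2;  [u^3] = -4.

-4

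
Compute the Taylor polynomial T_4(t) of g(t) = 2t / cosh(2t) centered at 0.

Invert the denominator's series and multiply.
g(0) = 0
g′(0) = 2
g′′(0) = 0
g′′′(0) = -24
g^(4)(0) = 0

-4*t^3 + 2*t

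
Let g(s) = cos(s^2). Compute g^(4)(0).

The coefficient of s^4 in the expansion is -1/2, so g^(4)(0) = 4! * (-1/2) = -12.

-12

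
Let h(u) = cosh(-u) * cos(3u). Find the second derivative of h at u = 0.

Multiply the two series term by term and collect like powers.
The coefficient of u^2 in the expansion is -4, so h′′(0) = 2! * (-4) = -8.

-8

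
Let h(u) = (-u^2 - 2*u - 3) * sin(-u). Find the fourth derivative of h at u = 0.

-8

Multiply each power in the prefactor through the base expansion.
From the series, [u^4] h = -1/3; multiply by 4! = 24 to get -8.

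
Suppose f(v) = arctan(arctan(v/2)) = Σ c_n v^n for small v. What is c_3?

-1/12

Compose series: expand the inner function first, then feed it into the outer expansion.
[v^0] = 0;  [v^1] = 1/2;  [v^2] = 0;  [v^3] = -1/12.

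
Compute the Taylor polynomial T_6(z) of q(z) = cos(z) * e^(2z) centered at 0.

-13*z^6/80 - 19*z^5/60 - 7*z^4/24 + z^3/3 + 3*z^2/2 + 2*z + 1

Multiply the two series term by term and collect like powers.
q(0) = 1
q′(0) = 2
q′′(0) = 3
q′′′(0) = 2
q^(4)(0) = -7
q^(5)(0) = -38
q^(6)(0) = -117
Then c_k = q^(k)(0)/k! gives each Taylor coefficient.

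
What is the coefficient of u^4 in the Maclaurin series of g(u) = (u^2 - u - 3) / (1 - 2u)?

-52

Distribute the polynomial across the series and collect like powers.
g(0) = -3
g′(0) = -7
g′′(0) = -26
g′′′(0) = -156
g^(4)(0) = -1248
Then c_k = g^(k)(0)/k! gives each Taylor coefficient.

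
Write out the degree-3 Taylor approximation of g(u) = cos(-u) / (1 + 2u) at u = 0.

-7*u^3 + 7*u^2/2 - 2*u + 1

Expand each factor separately, then convolve coefficients.
[u^0] = 1;  [u^1] = -2;  [u^2] = 7/2;  [u^3] = -7.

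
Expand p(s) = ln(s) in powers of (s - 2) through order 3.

(s - 2)^3/24 - (s - 2)^2/8 + (s - 2)/2 + ln(2)

Apply the Taylor formula c_k = f^(k)(a)/k!.
p(2) = ln(2)
p′(2) = 1/2
p′′(2) = -1/4
p′′′(2) = 1/4
Then c_k = p^(k)(2)/k! gives each Taylor coefficient.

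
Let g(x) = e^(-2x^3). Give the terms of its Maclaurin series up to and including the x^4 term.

1 - 2*x^3

g(0) = 1
g′(0) = 0
g′′(0) = 0
g′′′(0) = -12
g^(4)(0) = 0
The Taylor polynomial is Σ g^(k)(0)/k! · x^k.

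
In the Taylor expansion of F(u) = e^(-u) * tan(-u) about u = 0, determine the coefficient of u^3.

-5/6

Multiply the two series term by term and collect like powers.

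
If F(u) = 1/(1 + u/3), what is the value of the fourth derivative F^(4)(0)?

8/27

From the series, [u^4] F = 1/81; multiply by 4! = 24 to get 8/27.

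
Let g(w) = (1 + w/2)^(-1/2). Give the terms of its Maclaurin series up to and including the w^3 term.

-5*w^3/128 + 3*w^2/32 - w/4 + 1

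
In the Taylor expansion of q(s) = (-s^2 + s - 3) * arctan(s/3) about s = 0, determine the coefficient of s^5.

Multiply each power in the prefactor through the base expansion.
So c_5 = q^(5)(0)/5! = 4/405.

4/405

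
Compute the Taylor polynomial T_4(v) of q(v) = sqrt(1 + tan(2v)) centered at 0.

-47*v^4/24 + 11*v^3/6 - v^2/2 + v + 1

Let u equal the inner series; expand the outer function in u and truncate.
q(0) = 1
q′(0) = 1
q′′(0) = -1
q′′′(0) = 11
q^(4)(0) = -47
Dividing each by k! gives the coefficients c_0, ..., c_4.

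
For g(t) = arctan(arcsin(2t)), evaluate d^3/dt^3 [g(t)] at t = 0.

Substitute the inner expansion into the outer series and collect powers.
From the series, [t^3] g = -4/3; multiply by 3! = 6 to get -8.

-8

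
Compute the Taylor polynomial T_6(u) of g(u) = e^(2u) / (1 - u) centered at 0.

Multiply the two series term by term and collect like powers.
g(0) = 1
g′(0) = 3
g′′(0) = 10
g′′′(0) = 38
g^(4)(0) = 168
g^(5)(0) = 872
g^(6)(0) = 5296
Then c_k = g^(k)(0)/k! gives each Taylor coefficient.

331*u^6/45 + 109*u^5/15 + 7*u^4 + 19*u^3/3 + 5*u^2 + 3*u + 1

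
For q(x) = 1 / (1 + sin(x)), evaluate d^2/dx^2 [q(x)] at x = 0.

2

Expand as Σ (-1)^k u^k with u equal to the inner function's series.
The coefficient of x^2 in the expansion is 1, so q′′(0) = 2! * (1) = 2.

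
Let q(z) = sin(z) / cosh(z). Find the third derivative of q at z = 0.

-4

Invert the denominator's series and multiply.
The coefficient of z^3 in the expansion is -2/3, so q′′′(0) = 3! * (-2/3) = -4.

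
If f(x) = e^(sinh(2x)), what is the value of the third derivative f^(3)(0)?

Let u equal the inner series; expand the outer function in u and truncate.
The coefficient of x^3 in the expansion is 8/3, so f′′′(0) = 3! * (8/3) = 16.

16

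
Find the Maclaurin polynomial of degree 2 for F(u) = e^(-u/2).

u^2/8 - u/2 + 1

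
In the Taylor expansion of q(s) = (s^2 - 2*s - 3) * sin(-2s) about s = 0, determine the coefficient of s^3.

Shift and add copies of the series according to the polynomial's terms.
[s^0] = 0;  [s^1] = 6;  [s^2] = 4;  [s^3] = -6.
So c_3 = q′′′(0)/3! = -6.

-6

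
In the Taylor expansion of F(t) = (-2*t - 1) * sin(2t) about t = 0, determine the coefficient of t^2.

Multiply each power in the prefactor through the base expansion.

-4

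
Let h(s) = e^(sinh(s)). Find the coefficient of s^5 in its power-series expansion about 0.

1/10

Substitute the inner expansion into the outer series and collect powers.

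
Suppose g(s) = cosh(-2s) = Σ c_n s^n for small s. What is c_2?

[s^0] = 1;  [s^1] = 0;  [s^2] = 2.

2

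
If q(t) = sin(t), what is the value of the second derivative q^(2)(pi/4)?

From the series, [(t - pi/4)^2] q = -sqrt(2)/4; multiply by 2! = 2 to get -sqrt(2)/2.

-sqrt(2)/2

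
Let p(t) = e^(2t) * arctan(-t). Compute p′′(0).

Multiply the two series term by term and collect like powers.
The coefficient of t^2 in the expansion is -2, so p′′(0) = 2! * (-2) = -4.

-4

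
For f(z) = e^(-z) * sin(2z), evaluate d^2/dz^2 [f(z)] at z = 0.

Multiply the two series term by term and collect like powers.
The coefficient of z^2 in the expansion is -2, so f′′(0) = 2! * (-2) = -4.

-4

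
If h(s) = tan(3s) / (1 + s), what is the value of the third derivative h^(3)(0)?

Multiply the two series term by term and collect like powers.
From the series, [s^3] h = 12; multiply by 3! = 6 to get 72.

72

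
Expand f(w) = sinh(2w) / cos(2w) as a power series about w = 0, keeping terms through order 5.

48*w^5/5 + 16*w^3/3 + 2*w

Invert the denominator's series and multiply.
f(0) = 0
f′(0) = 2
f′′(0) = 0
f′′′(0) = 32
f^(4)(0) = 0
f^(5)(0) = 1152
Then c_k = f^(k)(0)/k! gives each Taylor coefficient.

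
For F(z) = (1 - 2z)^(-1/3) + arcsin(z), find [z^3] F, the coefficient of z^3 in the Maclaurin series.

Expand each term separately and add.
[z^0] = 1;  [z^1] = 5/3;  [z^2] = 8/9;  [z^3] = 251/162.
So c_3 = F′′′(0)/3! = 251/162.

251/162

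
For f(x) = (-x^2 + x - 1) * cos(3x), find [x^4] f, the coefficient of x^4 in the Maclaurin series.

9/8

Distribute the polynomial across the series and collect like powers.
f(0) = -1
f′(0) = 1
f′′(0) = 7
f′′′(0) = -27
f^(4)(0) = 27
Then c_k = f^(k)(0)/k! gives each Taylor coefficient.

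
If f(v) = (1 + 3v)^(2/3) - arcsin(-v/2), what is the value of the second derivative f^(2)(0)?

-2

Add the two expansions coefficient-wise.
From the series, [v^2] f = -1; multiply by 2! = 2 to get -2.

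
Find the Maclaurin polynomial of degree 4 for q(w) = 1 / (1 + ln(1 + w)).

Use the geometric series for the reciprocal, then substitute.
q(0) = 1
q′(0) = -1
q′′(0) = 3
q′′′(0) = -14
q^(4)(0) = 88

11*w^4/3 - 7*w^3/3 + 3*w^2/2 - w + 1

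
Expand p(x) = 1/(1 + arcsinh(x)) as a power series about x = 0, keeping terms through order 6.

Compose series: expand the inner function first, then feed it into the outer expansion.
p(0) = 1
p′(0) = -1
p′′(0) = 2
p′′′(0) = -5
p^(4)(0) = 16
p^(5)(0) = -69
p^(6)(0) = 368
Dividing each by k! gives the coefficients c_0, ..., c_6.

23*x^6/45 - 23*x^5/40 + 2*x^4/3 - 5*x^3/6 + x^2 - x + 1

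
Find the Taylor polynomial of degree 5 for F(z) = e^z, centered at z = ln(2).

(z - ln(2))^5/60 + (z - ln(2))^4/12 + (z - ln(2))^3/3 + (z - ln(2))^2 + 2*(z - ln(2)) + 2

Use the known series and substitute for the argument.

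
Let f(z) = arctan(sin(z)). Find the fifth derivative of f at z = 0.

45

Plug the Maclaurin series of the inner function into that of the outer and collect terms.
The coefficient of z^5 in the expansion is 3/8, so f^(5)(0) = 5! * (3/8) = 45.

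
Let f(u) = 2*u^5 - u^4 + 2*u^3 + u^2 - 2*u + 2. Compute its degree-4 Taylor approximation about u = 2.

19*(u - 2)^4 + 74*(u - 2)^3 + 149*(u - 2)^2 + 154*(u - 2) + 66

Differentiate repeatedly and evaluate at the center.
[(u - 2)^0] = 66;  [(u - 2)^1] = 154;  [(u - 2)^2] = 149;  [(u - 2)^3] = 74;  [(u - 2)^4] = 19.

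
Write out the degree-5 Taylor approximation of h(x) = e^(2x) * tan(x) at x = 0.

22*x^5/15 + 2*x^4 + 7*x^3/3 + 2*x^2 + x

Write out both Maclaurin series and multiply, keeping only the needed powers.
h(0) = 0
h′(0) = 1
h′′(0) = 4
h′′′(0) = 14
h^(4)(0) = 48
h^(5)(0) = 176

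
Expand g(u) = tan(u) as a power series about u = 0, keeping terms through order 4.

g(0) = 0
g′(0) = 1
g′′(0) = 0
g′′′(0) = 2
g^(4)(0) = 0
Then c_k = g^(k)(0)/k! gives each Taylor coefficient.

u^3/3 + u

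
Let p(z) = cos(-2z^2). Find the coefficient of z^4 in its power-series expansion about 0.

-2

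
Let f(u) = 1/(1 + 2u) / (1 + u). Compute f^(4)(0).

Write out both Maclaurin series and multiply, keeping only the needed powers.
The coefficient of u^4 in the expansion is 31, so f^(4)(0) = 4! * (31) = 744.

744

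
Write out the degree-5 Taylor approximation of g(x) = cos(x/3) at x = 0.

x^4/1944 - x^2/18 + 1

g(0) = 1
g′(0) = 0
g′′(0) = -1/9
g′′′(0) = 0
g^(4)(0) = 1/81
g^(5)(0) = 0
The Taylor polynomial is Σ g^(k)(0)/k! · x^k.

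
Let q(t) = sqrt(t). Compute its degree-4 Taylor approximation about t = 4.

-5*(t - 4)^4/16384 + (t - 4)^3/512 - (t - 4)^2/64 + (t - 4)/4 + 2

[(t - 4)^0] = 2;  [(t - 4)^1] = 1/4;  [(t - 4)^2] = -1/64;  [(t - 4)^3] = 1/512;  [(t - 4)^4] = -5/16384.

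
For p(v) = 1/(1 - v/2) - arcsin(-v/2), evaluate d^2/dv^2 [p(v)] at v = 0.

Combine the two series term by term.
From the series, [v^2] p = 1/4; multiply by 2! = 2 to get 1/2.

1/2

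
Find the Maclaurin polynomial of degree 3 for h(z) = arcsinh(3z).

-9*z^3/2 + 3*z

[z^0] = 0;  [z^1] = 3;  [z^2] = 0;  [z^3] = -9/2.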